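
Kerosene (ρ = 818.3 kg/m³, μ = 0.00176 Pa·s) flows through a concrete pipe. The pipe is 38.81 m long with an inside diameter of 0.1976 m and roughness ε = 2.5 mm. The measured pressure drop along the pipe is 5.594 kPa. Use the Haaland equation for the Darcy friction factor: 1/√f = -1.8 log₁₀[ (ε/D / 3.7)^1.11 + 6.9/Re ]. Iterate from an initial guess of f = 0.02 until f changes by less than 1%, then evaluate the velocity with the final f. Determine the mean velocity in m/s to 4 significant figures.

Rearranging Darcy-Weisbach: V = √(2·ΔP·D/(f·L·ρ)). With ε/D = 0.0025/0.1976 = 0.0127, iterate starting from f = 0.02:
  f = 0.02 → V = √(2·5594·0.1976/(0.02·38.81·818.3)) = 1.866 m/s; Re = ρVD/μ = 1.714e+05; f → 0.04148
  f = 0.04148 → V = 1.296 m/s; Re = 1.19e+05; f → 0.0416
Converged (Δf/f < 1%). With the final f = 0.0416: V = √(2·5594·0.1976/(0.0416·38.81·818.3)) = 1.294 m/s.

V ≈ 1.294 m/s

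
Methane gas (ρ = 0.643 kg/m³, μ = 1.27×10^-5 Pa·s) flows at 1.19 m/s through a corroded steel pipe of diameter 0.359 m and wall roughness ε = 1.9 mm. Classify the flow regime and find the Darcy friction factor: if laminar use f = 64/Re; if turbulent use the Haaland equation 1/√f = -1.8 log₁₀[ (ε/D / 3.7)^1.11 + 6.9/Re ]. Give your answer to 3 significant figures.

Re = ρVD/μ = 0.643·1.19·0.359/1.27e-05 = 2.163e+04.
Re > 4000 → turbulent. ε/D = 0.0019/0.359 = 0.00529; Haaland: 1/√f = -1.8 log₁₀[0.000696 + 0.000319] = 5.388, so f = 0.03444.

f ≈ 0.0344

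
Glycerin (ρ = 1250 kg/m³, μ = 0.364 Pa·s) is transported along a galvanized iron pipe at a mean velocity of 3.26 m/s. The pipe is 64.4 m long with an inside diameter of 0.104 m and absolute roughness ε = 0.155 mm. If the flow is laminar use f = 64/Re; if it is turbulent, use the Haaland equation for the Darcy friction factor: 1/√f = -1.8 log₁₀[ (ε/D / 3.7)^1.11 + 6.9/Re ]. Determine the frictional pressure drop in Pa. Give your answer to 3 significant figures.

Reynolds number Re = ρVD/μ = 1250 · 3.26 · 0.104 / 0.364 = 1164.
Re < 2300 → laminar flow, so f = 64/Re = 64/1164 = 0.05497 (the turbulent correlation is not needed).
Darcy-Weisbach: ΔP = f(L/D)(ρV²/2) = 0.05497·(64.4/0.104)·(1250·3.26²/2) = 0.05497·619.2·6642 = 2.261e+05 Pa.

ΔP ≈ 226000 Pa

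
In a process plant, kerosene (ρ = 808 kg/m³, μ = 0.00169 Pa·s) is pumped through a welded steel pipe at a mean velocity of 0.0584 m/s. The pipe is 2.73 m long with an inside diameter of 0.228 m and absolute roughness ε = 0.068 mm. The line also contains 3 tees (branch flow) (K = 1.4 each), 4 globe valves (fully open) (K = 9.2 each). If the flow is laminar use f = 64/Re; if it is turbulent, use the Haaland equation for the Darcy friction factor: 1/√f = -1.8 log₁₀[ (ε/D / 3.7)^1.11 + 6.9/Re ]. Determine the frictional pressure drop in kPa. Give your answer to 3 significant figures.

ΔP ≈ 0.0571 kPa

Reynolds number Re = ρVD/μ = 808 · 0.0584 · 0.228 / 0.00169 = 6366.
Re > 4000 → turbulent. Relative roughness ε/D = 6.8e-05/0.228 = 0.000298. Haaland: 1/√f = -1.8 log₁₀[(0.000298/3.7)^1.11 + 6.9/6366] = -1.8 log₁₀[2.86e-05 + 0.00108] = 5.317, so f = 0.03538.
Total minor-loss coefficient ΣK = 3·1.4 + 4·9.2 = 41.
ΔP = [f·L/D + ΣK]·(ρV²/2) = [0.03538·2.73/0.228 + 41]·(808·0.0584²/2) = [0.4236 + 41]·1.378 = 57.08 Pa.
ΔP = 57.08 Pa = 0.0571 kPa.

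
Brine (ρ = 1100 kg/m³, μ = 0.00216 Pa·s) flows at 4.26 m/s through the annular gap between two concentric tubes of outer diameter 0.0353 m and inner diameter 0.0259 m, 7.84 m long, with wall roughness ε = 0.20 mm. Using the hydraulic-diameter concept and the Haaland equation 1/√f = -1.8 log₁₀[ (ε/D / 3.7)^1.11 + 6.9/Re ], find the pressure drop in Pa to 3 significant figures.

Hydraulic diameter D_h = 4A/P = D_o - D_i = 0.0353 - 0.0259 = 0.0094 m.
Re = ρVD_h/μ = 1100·4.26·0.0094/0.00216 = 2.039e+04.
ε/D_h = 0.0002/0.0094 = 0.0213; Haaland gives 1/√f = -1.8 log₁₀[0.00326+0.000338] = 4.399, so f = 0.05168.
ΔP = f(L/D_h)(ρV²/2) = 0.05168·7.84/0.0094·9981 = 4.302e+05 Pa.

ΔP ≈ 430000 Pa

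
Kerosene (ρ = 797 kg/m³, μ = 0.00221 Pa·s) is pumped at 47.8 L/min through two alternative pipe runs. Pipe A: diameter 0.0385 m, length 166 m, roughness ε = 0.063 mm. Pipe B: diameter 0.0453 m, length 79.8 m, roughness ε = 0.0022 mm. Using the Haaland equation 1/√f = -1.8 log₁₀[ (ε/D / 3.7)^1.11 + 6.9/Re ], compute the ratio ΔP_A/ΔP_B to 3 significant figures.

ΔP_A/ΔP_B ≈ 4.78

Pipe A: V = Q/A = 0.0007967/0.001164 = 0.6843 m/s; Re = 9501; ε/D = 0.00164; Haaland → f = 0.03343; ΔP_A = f(L/D)(ρV²/2) = 2.69e+04 Pa.
Pipe B: V = Q/A = 0.0007967/0.001612 = 0.4943 m/s; Re = 8075; ε/D = 4.86e-05; Haaland → f = 0.03283; ΔP_B = f(L/D)(ρV²/2) = 5630 Pa.
ΔP_A/ΔP_B = 2.69e+04/5630 = 4.78.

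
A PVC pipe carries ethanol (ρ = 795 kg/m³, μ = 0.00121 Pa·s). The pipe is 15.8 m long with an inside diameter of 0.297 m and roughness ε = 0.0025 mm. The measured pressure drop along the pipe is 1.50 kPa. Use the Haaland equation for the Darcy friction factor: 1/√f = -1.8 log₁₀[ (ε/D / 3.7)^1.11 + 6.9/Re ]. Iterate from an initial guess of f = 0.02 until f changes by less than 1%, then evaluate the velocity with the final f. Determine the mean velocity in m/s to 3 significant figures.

V ≈ 2.30 m/s

Rearranging Darcy-Weisbach: V = √(2·ΔP·D/(f·L·ρ)). With ε/D = 2.5e-06/0.297 = 8.42e-06, iterate starting from f = 0.02:
  f = 0.02 → V = √(2·1500·0.297/(0.02·15.8·795)) = 1.883 m/s; Re = ρVD/μ = 3.675e+05; f → 0.01389
  f = 0.01389 → V = 2.26 m/s; Re = 4.41e+05; f → 0.01345
  f = 0.01345 → V = 2.297 m/s; Re = 4.482e+05; f → 0.01341
Converged (Δf/f < 1%). With the final f = 0.01341: V = √(2·1500·0.297/(0.01341·15.8·795)) = 2.3 m/s.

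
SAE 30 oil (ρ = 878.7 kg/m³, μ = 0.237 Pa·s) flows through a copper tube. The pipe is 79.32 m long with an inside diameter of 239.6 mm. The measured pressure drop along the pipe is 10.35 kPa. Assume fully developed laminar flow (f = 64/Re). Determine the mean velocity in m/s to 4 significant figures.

V ≈ 0.9877 m/s

For laminar flow, f = 64/Re with Re = ρVD/μ, so Darcy-Weisbach reduces to ΔP = 32μLV/D². Solving for V: V = ΔP·D²/(32μL) = 1.035e+04·(0.2396)²/(32·0.237·79.32) = 0.9877 m/s.
Check: Re = ρVD/μ = 878.7·0.9877·0.2396/0.237 = 877.4 < 2300, so the laminar assumption holds.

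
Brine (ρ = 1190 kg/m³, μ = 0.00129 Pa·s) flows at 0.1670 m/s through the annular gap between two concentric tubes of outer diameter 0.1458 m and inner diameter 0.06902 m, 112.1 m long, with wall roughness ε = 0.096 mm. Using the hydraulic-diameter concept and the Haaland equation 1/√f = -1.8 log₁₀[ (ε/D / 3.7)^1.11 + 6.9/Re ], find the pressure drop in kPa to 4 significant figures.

ΔP ≈ 0.7582 kPa

Hydraulic diameter D_h = 4A/P = D_o - D_i = 0.1458 - 0.06902 = 0.07678 m.
Re = ρVD_h/μ = 1190·0.167·0.07678/0.00129 = 1.183e+04.
ε/D_h = 9.6e-05/0.07678 = 0.00125; Haaland gives 1/√f = -1.8 log₁₀[0.00014+0.000583] = 5.653, so f = 0.03129.
ΔP = f(L/D_h)(ρV²/2) = 0.03129·112.1/0.07678·16.59 = 758.2 Pa.
ΔP = 0.7582 kPa.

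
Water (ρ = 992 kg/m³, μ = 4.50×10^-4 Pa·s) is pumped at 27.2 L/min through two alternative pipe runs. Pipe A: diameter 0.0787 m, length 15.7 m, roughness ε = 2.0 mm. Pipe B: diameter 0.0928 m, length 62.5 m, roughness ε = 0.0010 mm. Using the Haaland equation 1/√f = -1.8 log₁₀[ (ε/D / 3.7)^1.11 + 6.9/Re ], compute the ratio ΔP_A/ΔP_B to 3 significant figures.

ΔP_A/ΔP_B ≈ 1.12

Pipe A: V = Q/A = 0.0004533/0.004865 = 0.09319 m/s; Re = 1.617e+04; ε/D = 0.0254; Haaland → f = 0.05557; ΔP_A = f(L/D)(ρV²/2) = 47.75 Pa.
Pipe B: V = Q/A = 0.0004533/0.006764 = 0.06702 m/s; Re = 1.371e+04; ε/D = 1.08e-05; Haaland → f = 0.02838; ΔP_B = f(L/D)(ρV²/2) = 42.59 Pa.
ΔP_A/ΔP_B = 47.75/42.59 = 1.12.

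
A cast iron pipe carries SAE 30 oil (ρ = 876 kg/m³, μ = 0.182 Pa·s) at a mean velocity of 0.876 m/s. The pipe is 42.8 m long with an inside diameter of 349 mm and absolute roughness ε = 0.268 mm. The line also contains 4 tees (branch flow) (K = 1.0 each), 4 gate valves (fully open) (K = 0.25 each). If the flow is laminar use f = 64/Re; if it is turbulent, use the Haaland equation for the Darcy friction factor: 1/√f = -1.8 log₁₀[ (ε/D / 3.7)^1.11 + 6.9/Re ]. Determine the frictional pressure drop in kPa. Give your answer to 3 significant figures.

ΔP ≈ 3.47 kPa

Reynolds number Re = ρVD/μ = 876 · 0.876 · 0.349 / 0.182 = 1472.
Re < 2300 → laminar flow, so f = 64/Re = 64/1472 = 0.04349 (the turbulent correlation is not needed).
Total minor-loss coefficient ΣK = 4·1 + 4·0.25 = 5.
ΔP = [f·L/D + ΣK]·(ρV²/2) = [0.04349·42.8/0.349 + 5]·(876·0.876²/2) = [5.334 + 5]·336.1 = 3473 Pa.
ΔP = 3473 Pa = 3.47 kPa.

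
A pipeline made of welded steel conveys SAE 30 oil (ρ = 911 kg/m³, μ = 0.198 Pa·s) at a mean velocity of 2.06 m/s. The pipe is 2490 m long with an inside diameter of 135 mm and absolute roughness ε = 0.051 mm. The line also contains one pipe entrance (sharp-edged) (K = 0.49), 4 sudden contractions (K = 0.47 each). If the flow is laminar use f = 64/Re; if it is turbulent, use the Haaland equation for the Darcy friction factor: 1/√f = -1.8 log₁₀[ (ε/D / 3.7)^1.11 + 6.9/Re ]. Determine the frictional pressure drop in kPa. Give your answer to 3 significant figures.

Reynolds number Re = ρVD/μ = 911 · 2.06 · 0.135 / 0.198 = 1280.
Re < 2300 → laminar flow, so f = 64/Re = 64/1280 = 0.05002 (the turbulent correlation is not needed).
Total minor-loss coefficient ΣK = 1·0.49 + 4·0.47 = 2.37.
ΔP = [f·L/D + ΣK]·(ρV²/2) = [0.05002·2490/0.135 + 2.37]·(911·2.06²/2) = [922.6 + 2.37]·1933 = 1.788e+06 Pa.
ΔP = 1.788e+06 Pa = 1790 kPa.

ΔP ≈ 1790 kPa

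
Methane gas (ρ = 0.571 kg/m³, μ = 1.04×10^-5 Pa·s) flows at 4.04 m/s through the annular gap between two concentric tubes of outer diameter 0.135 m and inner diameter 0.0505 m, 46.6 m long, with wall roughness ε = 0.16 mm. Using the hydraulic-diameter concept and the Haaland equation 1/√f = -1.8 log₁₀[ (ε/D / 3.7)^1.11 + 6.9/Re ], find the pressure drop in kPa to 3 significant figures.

Hydraulic diameter D_h = 4A/P = D_o - D_i = 0.135 - 0.0505 = 0.0845 m.
Re = ρVD_h/μ = 0.571·4.04·0.0845/1.04e-05 = 1.874e+04.
ε/D_h = 0.00016/0.0845 = 0.00189; Haaland gives 1/√f = -1.8 log₁₀[0.000222+0.000368] = 5.812, so f = 0.02961.
ΔP = f(L/D_h)(ρV²/2) = 0.02961·46.6/0.0845·4.66 = 76.08 Pa.
ΔP = 0.0761 kPa.

ΔP ≈ 0.0761 kPa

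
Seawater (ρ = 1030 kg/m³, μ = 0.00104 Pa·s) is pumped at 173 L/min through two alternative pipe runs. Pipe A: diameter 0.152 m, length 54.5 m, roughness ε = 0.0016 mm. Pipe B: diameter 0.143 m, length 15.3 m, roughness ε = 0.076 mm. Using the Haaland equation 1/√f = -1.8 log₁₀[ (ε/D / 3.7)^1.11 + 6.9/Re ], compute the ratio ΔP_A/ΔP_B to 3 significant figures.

Pipe A: V = Q/A = 0.002883/0.01815 = 0.1589 m/s; Re = 2.392e+04; ε/D = 1.05e-05; Haaland → f = 0.02464; ΔP_A = f(L/D)(ρV²/2) = 114.9 Pa.
Pipe B: V = Q/A = 0.002883/0.01606 = 0.1795 m/s; Re = 2.543e+04; ε/D = 0.000531; Haaland → f = 0.02538; ΔP_B = f(L/D)(ρV²/2) = 45.07 Pa.
ΔP_A/ΔP_B = 114.9/45.07 = 2.55.

ΔP_A/ΔP_B ≈ 2.55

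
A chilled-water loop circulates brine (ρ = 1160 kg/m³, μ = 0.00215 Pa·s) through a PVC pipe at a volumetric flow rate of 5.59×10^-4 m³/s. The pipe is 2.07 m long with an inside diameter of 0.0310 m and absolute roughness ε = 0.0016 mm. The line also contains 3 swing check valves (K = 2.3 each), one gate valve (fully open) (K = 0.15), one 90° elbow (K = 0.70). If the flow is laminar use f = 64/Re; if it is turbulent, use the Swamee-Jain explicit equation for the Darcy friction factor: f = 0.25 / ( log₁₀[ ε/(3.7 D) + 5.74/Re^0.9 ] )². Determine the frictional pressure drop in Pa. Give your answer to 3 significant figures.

ΔP ≈ 3090 Pa

Cross-sectional area A = πD²/4 = π(0.031)²/4 = 0.0007548 m²; mean velocity V = Q/A = 0.000559/0.0007548 = 0.7406 m/s.
Reynolds number Re = ρVD/μ = 1160 · 0.7406 · 0.031 / 0.00215 = 1.239e+04.
Re > 4000 → turbulent. Relative roughness ε/D = 1.6e-06/0.031 = 5.16e-05. Swamee-Jain: f = 0.25/(log₁₀[5.16e-05/3.7 + 5.74/1.239e+04^0.9])² = 0.25/(log₁₀[1.39e-05 + 0.00119])² = 0.25/(-2.92)² = 0.02933.
Total minor-loss coefficient ΣK = 3·2.3 + 1·0.15 + 1·0.7 = 7.75.
ΔP = [f·L/D + ΣK]·(ρV²/2) = [0.02933·2.07/0.031 + 7.75]·(1160·0.7406²/2) = [1.958 + 7.75]·318.1 = 3089 Pa.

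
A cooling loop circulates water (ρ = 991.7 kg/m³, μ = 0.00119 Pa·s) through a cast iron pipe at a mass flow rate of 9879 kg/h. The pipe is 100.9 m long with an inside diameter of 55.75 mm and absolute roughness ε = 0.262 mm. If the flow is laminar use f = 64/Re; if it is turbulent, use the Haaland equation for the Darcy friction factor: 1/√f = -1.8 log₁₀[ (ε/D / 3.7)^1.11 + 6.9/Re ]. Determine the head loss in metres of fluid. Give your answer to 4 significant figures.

h_f ≈ 3.734 m

ṁ = 9879 kg/h = 9879/3600 = 2.744 kg/s.
A = πD²/4 = π(0.05575)²/4 = 0.002441 m²; mean velocity V = ṁ/(ρA) = 2.744/(991.7 · 0.002441) = 1.134 m/s.
Reynolds number Re = ρVD/μ = 991.7 · 1.134 · 0.05575 / 0.00119 = 5.267e+04.
Re > 4000 → turbulent. Relative roughness ε/D = 0.000262/0.05575 = 0.0047. Haaland: 1/√f = -1.8 log₁₀[(0.0047/3.7)^1.11 + 6.9/5.267e+04] = -1.8 log₁₀[0.00061 + 0.000131] = 5.634, so f = 0.0315.
Darcy-Weisbach: ΔP = f(L/D)(ρV²/2) = 0.0315·(100.9/0.05575)·(991.7·1.134²/2) = 0.0315·1810·637.2 = 3.632e+04 Pa.
Head loss h_f = ΔP/(ρg) = 3.632e+04/(991.7·9.81) = 3.734 m.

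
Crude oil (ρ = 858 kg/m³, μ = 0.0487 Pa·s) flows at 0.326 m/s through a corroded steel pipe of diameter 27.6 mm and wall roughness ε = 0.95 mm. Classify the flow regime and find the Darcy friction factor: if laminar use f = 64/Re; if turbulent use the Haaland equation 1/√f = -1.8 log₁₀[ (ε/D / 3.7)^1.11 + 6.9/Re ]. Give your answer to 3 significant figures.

f ≈ 0.404

Re = ρVD/μ = 858·0.326·0.0276/0.0487 = 158.5.
Re < 2300 → laminar, so f = 64/Re = 0.4037 (roughness is irrelevant in laminar flow).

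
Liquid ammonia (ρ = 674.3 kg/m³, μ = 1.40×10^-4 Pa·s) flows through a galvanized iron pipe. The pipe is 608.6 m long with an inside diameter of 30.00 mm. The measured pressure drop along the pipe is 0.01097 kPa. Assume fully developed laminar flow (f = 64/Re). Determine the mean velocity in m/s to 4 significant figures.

V ≈ 0.003621 m/s

For laminar flow, f = 64/Re with Re = ρVD/μ, so Darcy-Weisbach reduces to ΔP = 32μLV/D². Solving for V: V = ΔP·D²/(32μL) = 10.97·(0.03)²/(32·0.00014·608.6) = 0.003621 m/s.
Check: Re = ρVD/μ = 674.3·0.003621·0.03/0.00014 = 523.2 < 2300, so the laminar assumption holds.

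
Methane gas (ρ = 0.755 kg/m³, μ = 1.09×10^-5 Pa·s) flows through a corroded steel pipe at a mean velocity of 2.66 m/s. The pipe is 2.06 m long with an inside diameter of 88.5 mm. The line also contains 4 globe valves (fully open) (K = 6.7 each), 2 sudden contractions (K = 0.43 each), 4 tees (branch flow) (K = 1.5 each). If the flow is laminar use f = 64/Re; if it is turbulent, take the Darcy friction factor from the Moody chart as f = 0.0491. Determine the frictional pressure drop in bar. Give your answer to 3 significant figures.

Reynolds number Re = ρVD/μ = 0.755 · 2.66 · 0.0885 / 1.09e-05 = 1.631e+04.
Re > 4000 → turbulent; use the Moody-chart value f = 0.0491.
Total minor-loss coefficient ΣK = 4·6.7 + 2·0.43 + 4·1.5 = 33.7.
ΔP = [f·L/D + ΣK]·(ρV²/2) = [0.0491·2.06/0.0885 + 33.7]·(0.755·2.66²/2) = [1.143 + 33.7]·2.671 = 92.96 Pa.
ΔP = 92.96 Pa = 9.30×10^-4 bar.

ΔP ≈ 9.30×10^-4 bar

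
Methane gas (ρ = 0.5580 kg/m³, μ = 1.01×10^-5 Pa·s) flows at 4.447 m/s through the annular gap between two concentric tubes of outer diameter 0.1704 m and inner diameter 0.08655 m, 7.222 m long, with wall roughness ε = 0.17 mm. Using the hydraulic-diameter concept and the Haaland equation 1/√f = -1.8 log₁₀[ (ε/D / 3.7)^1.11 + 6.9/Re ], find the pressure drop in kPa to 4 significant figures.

ΔP ≈ 0.01397 kPa

Hydraulic diameter D_h = 4A/P = D_o - D_i = 0.1704 - 0.08655 = 0.08385 m.
Re = ρVD_h/μ = 0.558·4.447·0.08385/1.01e-05 = 2.06e+04.
ε/D_h = 0.00017/0.08385 = 0.00203; Haaland gives 1/√f = -1.8 log₁₀[0.00024+0.000335] = 5.833, so f = 0.02939.
ΔP = f(L/D_h)(ρV²/2) = 0.02939·7.222/0.08385·5.517 = 13.97 Pa.
ΔP = 0.01397 kPa.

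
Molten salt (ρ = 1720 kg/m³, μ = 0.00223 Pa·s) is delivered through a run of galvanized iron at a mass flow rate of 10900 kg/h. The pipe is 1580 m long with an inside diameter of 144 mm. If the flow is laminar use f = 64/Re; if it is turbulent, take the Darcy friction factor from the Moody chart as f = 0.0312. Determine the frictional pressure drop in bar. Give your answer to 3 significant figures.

ṁ = 10900 kg/h = 10900/3600 = 3.028 kg/s.
A = πD²/4 = π(0.144)²/4 = 0.01629 m²; mean velocity V = ṁ/(ρA) = 3.028/(1720 · 0.01629) = 0.1081 m/s.
Reynolds number Re = ρVD/μ = 1720 · 0.1081 · 0.144 / 0.00223 = 1.201e+04.
Re > 4000 → turbulent; use the Moody-chart value f = 0.0312.
Darcy-Weisbach: ΔP = f(L/D)(ρV²/2) = 0.0312·(1580/0.144)·(1720·0.1081²/2) = 0.0312·1.097e+04·10.05 = 3440 Pa.
ΔP = 3440 Pa = 0.0344 bar.

ΔP ≈ 0.0344 bar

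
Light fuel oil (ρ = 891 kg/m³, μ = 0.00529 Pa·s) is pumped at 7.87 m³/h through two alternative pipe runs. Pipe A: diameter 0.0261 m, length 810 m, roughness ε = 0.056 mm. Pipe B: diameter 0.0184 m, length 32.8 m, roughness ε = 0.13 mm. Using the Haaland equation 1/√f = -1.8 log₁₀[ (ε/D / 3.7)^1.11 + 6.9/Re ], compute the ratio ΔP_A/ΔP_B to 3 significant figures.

ΔP_A/ΔP_B ≈ 3.57

Pipe A: V = Q/A = 0.002186/0.000535 = 4.086 m/s; Re = 1.796e+04; ε/D = 0.00215; Haaland → f = 0.03025; ΔP_A = f(L/D)(ρV²/2) = 6.983e+06 Pa.
Pipe B: V = Q/A = 0.002186/0.0002659 = 8.221 m/s; Re = 2.548e+04; ε/D = 0.00707; Haaland → f = 0.03644; ΔP_B = f(L/D)(ρV²/2) = 1.956e+06 Pa.
ΔP_A/ΔP_B = 6.983e+06/1.956e+06 = 3.57.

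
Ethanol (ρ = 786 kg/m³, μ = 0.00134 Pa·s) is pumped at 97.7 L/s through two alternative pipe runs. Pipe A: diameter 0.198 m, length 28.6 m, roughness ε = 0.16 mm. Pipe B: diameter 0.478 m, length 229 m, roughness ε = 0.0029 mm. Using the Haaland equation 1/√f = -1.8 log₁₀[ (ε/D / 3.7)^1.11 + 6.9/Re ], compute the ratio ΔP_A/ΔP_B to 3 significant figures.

ΔP_A/ΔP_B ≈ 12.2

Pipe A: V = Q/A = 0.0977/0.03079 = 3.173 m/s; Re = 3.685e+05; ε/D = 0.000808; Haaland → f = 0.0195; ΔP_A = f(L/D)(ρV²/2) = 1.115e+04 Pa.
Pipe B: V = Q/A = 0.0977/0.1795 = 0.5444 m/s; Re = 1.526e+05; ε/D = 6.07e-06; Haaland → f = 0.01638; ΔP_B = f(L/D)(ρV²/2) = 914 Pa.
ΔP_A/ΔP_B = 1.115e+04/914 = 12.2.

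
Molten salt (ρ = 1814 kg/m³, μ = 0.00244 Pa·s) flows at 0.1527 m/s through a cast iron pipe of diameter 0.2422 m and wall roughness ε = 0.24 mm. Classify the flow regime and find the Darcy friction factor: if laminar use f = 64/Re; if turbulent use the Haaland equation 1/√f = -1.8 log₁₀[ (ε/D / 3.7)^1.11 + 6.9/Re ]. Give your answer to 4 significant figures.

Re = ρVD/μ = 1814·0.1527·0.2422/0.00244 = 2.75e+04.
Re > 4000 → turbulent. ε/D = 0.00024/0.2422 = 0.000991; Haaland: 1/√f = -1.8 log₁₀[0.000108 + 0.000251] = 6.2, so f = 0.02601.

f ≈ 0.02601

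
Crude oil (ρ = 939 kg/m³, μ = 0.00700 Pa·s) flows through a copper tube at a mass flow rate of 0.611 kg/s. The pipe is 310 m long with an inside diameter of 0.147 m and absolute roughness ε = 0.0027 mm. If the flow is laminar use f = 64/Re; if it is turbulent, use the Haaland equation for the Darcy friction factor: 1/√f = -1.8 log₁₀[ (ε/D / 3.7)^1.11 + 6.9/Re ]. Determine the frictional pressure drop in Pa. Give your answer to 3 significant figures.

A = πD²/4 = π(0.147)²/4 = 0.01697 m²; mean velocity V = ṁ/(ρA) = 0.611/(939 · 0.01697) = 0.03834 m/s.
Reynolds number Re = ρVD/μ = 939 · 0.03834 · 0.147 / 0.007 = 756.
Re < 2300 → laminar flow, so f = 64/Re = 64/756 = 0.08465 (the turbulent correlation is not needed).
Darcy-Weisbach: ΔP = f(L/D)(ρV²/2) = 0.08465·(310/0.147)·(939·0.03834²/2) = 0.08465·2109·0.6901 = 123.2 Pa.

ΔP ≈ 123 Pa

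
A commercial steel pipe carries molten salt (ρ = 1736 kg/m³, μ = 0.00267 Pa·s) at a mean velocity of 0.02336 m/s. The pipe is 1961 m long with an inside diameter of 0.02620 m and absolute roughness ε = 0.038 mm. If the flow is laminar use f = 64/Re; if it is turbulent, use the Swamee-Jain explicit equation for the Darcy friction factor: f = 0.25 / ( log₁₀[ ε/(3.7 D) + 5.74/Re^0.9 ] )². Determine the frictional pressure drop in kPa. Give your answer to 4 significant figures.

ΔP ≈ 5.702 kPa

Reynolds number Re = ρVD/μ = 1736 · 0.02336 · 0.0262 / 0.00267 = 397.9.
Re < 2300 → laminar flow, so f = 64/Re = 64/397.9 = 0.1608 (the turbulent correlation is not needed).
Darcy-Weisbach: ΔP = f(L/D)(ρV²/2) = 0.1608·(1961/0.0262)·(1736·0.02336²/2) = 0.1608·7.485e+04·0.4737 = 5702 Pa.
ΔP = 5702 Pa = 5.702 kPa.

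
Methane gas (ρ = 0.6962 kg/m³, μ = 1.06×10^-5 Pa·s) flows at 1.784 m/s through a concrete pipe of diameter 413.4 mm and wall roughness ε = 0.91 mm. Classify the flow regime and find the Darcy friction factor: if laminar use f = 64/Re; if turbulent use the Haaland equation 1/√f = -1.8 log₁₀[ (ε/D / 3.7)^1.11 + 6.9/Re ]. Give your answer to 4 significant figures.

Re = ρVD/μ = 0.6962·1.784·0.4134/1.06e-05 = 4.844e+04.
Re > 4000 → turbulent. ε/D = 0.00091/0.4134 = 0.0022; Haaland: 1/√f = -1.8 log₁₀[0.000263 + 0.000142] = 6.106, so f = 0.02682.

f ≈ 0.02682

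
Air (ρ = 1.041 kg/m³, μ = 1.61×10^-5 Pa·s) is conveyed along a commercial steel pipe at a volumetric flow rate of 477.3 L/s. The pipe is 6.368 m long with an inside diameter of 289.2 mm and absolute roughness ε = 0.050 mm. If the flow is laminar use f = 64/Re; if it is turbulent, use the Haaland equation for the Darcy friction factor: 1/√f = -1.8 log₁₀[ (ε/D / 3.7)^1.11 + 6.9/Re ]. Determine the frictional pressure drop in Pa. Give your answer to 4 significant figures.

ΔP ≈ 10.70 Pa

Q = 477.3 L/s = 477.3/1000 = 0.4773 m³/s.
Cross-sectional area A = πD²/4 = π(0.2892)²/4 = 0.06569 m²; mean velocity V = Q/A = 0.4773/0.06569 = 7.266 m/s.
Reynolds number Re = ρVD/μ = 1.041 · 7.266 · 0.2892 / 1.61e-05 = 1.359e+05.
Re > 4000 → turbulent. Relative roughness ε/D = 5e-05/0.2892 = 0.000173. Haaland: 1/√f = -1.8 log₁₀[(0.000173/3.7)^1.11 + 6.9/1.359e+05] = -1.8 log₁₀[1.56e-05 + 5.08e-05] = 7.52, so f = 0.01768.
Darcy-Weisbach: ΔP = f(L/D)(ρV²/2) = 0.01768·(6.368/0.2892)·(1.041·7.266²/2) = 0.01768·22.02·27.48 = 10.7 Pa.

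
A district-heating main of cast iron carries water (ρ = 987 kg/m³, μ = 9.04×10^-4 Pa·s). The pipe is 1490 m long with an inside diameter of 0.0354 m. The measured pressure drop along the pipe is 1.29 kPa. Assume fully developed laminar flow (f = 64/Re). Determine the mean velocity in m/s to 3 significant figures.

For laminar flow, f = 64/Re with Re = ρVD/μ, so Darcy-Weisbach reduces to ΔP = 32μLV/D². Solving for V: V = ΔP·D²/(32μL) = 1290·(0.0354)²/(32·0.000904·1490) = 0.03751 m/s.
Check: Re = ρVD/μ = 987·0.03751·0.0354/0.000904 = 1450 < 2300, so the laminar assumption holds.

V ≈ 0.0375 m/s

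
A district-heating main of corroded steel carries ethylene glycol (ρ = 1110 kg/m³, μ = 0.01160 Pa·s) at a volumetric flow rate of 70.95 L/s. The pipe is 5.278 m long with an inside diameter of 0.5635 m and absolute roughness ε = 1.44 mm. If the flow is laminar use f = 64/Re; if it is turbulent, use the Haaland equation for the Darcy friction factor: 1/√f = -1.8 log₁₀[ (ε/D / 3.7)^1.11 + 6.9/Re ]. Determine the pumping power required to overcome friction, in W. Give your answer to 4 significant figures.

Q = 70.95 L/s = 70.95/1000 = 0.07095 m³/s.
Cross-sectional area A = πD²/4 = π(0.5635)²/4 = 0.2494 m²; mean velocity V = Q/A = 0.07095/0.2494 = 0.2845 m/s.
Reynolds number Re = ρVD/μ = 1110 · 0.2845 · 0.5635 / 0.0116 = 1.534e+04.
Re > 4000 → turbulent. Relative roughness ε/D = 0.00144/0.5635 = 0.00256. Haaland: 1/√f = -1.8 log₁₀[(0.00256/3.7)^1.11 + 6.9/1.534e+04] = -1.8 log₁₀[0.00031 + 0.00045] = 5.615, so f = 0.03172.
Darcy-Weisbach: ΔP = f(L/D)(ρV²/2) = 0.03172·(5.278/0.5635)·(1110·0.2845²/2) = 0.03172·9.366·44.92 = 13.35 Pa.
Pumping power P = QΔP = 0.07095·13.35 = 0.94697 W = 0.9470 W.

P ≈ 0.9470 W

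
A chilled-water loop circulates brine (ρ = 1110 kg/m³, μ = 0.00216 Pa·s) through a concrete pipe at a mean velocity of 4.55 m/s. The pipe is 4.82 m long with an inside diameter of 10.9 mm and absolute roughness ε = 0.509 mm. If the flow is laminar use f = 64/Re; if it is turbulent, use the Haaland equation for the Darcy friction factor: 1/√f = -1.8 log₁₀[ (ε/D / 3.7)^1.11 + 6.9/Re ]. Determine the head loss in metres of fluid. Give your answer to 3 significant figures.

Reynolds number Re = ρVD/μ = 1110 · 4.55 · 0.0109 / 0.00216 = 2.549e+04.
Re > 4000 → turbulent. Relative roughness ε/D = 0.000509/0.0109 = 0.0467. Haaland: 1/√f = -1.8 log₁₀[(0.0467/3.7)^1.11 + 6.9/2.549e+04] = -1.8 log₁₀[0.0078 + 0.000271] = 3.767, so f = 0.07046.
Darcy-Weisbach: ΔP = f(L/D)(ρV²/2) = 0.07046·(4.82/0.0109)·(1110·4.55²/2) = 0.07046·442.2·1.149e+04 = 3.58e+05 Pa.
Head loss h_f = ΔP/(ρg) = 3.58e+05/(1110·9.81) = 32.9 m.

h_f ≈ 32.9 m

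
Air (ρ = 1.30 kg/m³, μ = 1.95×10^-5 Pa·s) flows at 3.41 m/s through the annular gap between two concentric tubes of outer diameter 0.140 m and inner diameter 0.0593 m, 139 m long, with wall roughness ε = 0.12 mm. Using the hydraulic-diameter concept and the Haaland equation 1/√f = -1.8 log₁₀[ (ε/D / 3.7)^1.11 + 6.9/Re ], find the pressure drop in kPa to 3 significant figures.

ΔP ≈ 0.377 kPa

Hydraulic diameter D_h = 4A/P = D_o - D_i = 0.14 - 0.0593 = 0.0807 m.
Re = ρVD_h/μ = 1.3·3.41·0.0807/1.95e-05 = 1.835e+04.
ε/D_h = 0.00012/0.0807 = 0.00149; Haaland gives 1/√f = -1.8 log₁₀[0.00017+0.000376] = 5.873, so f = 0.02899.
ΔP = f(L/D_h)(ρV²/2) = 0.02899·139/0.0807·7.558 = 377.5 Pa.
ΔP = 0.377 kPa.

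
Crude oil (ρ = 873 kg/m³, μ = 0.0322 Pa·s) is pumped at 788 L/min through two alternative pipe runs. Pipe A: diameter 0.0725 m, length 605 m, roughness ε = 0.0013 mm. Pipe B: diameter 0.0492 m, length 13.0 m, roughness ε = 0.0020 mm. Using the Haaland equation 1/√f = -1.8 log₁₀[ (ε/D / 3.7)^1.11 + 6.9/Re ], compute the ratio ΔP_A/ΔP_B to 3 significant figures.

ΔP_A/ΔP_B ≈ 7.48

Pipe A: V = Q/A = 0.01313/0.004128 = 3.181 m/s; Re = 6253; ε/D = 1.79e-05; Haaland → f = 0.0353; ΔP_A = f(L/D)(ρV²/2) = 1.301e+06 Pa.
Pipe B: V = Q/A = 0.01313/0.001901 = 6.908 m/s; Re = 9215; ε/D = 4.07e-05; Haaland → f = 0.03163; ΔP_B = f(L/D)(ρV²/2) = 1.741e+05 Pa.
ΔP_A/ΔP_B = 1.301e+06/1.741e+05 = 7.48.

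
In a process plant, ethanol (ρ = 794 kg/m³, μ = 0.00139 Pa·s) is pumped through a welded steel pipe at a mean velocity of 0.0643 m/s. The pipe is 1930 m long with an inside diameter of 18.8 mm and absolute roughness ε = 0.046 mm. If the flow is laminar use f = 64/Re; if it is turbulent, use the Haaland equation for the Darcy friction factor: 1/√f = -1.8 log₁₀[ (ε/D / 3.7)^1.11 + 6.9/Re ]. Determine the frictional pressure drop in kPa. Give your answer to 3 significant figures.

ΔP ≈ 15.6 kPa

Reynolds number Re = ρVD/μ = 794 · 0.0643 · 0.0188 / 0.00139 = 690.5.
Re < 2300 → laminar flow, so f = 64/Re = 64/690.5 = 0.09268 (the turbulent correlation is not needed).
Darcy-Weisbach: ΔP = f(L/D)(ρV²/2) = 0.09268·(1930/0.0188)·(794·0.0643²/2) = 0.09268·1.027e+05·1.641 = 1.562e+04 Pa.
ΔP = 1.562e+04 Pa = 15.6 kPa.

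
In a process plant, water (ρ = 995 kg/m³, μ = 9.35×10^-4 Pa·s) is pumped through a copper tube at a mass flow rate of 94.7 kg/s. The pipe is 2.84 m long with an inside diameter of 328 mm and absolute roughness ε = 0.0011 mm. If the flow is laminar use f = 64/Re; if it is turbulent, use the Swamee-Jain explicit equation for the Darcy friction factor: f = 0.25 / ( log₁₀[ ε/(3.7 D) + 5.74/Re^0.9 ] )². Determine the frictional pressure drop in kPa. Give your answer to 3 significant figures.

ΔP ≈ 0.0750 kPa

A = πD²/4 = π(0.328)²/4 = 0.0845 m²; mean velocity V = ṁ/(ρA) = 94.7/(995 · 0.0845) = 1.126 m/s.
Reynolds number Re = ρVD/μ = 995 · 1.126 · 0.328 / 0.000935 = 3.932e+05.
Re > 4000 → turbulent. Relative roughness ε/D = 1.1e-06/0.328 = 3.35e-06. Swamee-Jain: f = 0.25/(log₁₀[3.35e-06/3.7 + 5.74/3.932e+05^0.9])² = 0.25/(log₁₀[9.06e-07 + 5.29e-05])² = 0.25/(-4.269)² = 0.01372.
Darcy-Weisbach: ΔP = f(L/D)(ρV²/2) = 0.01372·(2.84/0.328)·(995·1.126²/2) = 0.01372·8.659·631.2 = 74.98 Pa.
ΔP = 74.98 Pa = 0.0750 kPa.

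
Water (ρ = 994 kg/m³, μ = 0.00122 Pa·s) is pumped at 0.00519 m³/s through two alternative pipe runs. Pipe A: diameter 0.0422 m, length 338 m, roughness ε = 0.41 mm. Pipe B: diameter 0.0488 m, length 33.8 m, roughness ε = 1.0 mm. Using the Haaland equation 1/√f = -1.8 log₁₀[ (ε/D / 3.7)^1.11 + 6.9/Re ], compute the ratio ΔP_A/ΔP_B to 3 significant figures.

ΔP_A/ΔP_B ≈ 15.9

Pipe A: V = Q/A = 0.00519/0.001399 = 3.711 m/s; Re = 1.276e+05; ε/D = 0.00972; Haaland → f = 0.03806; ΔP_A = f(L/D)(ρV²/2) = 2.086e+06 Pa.
Pipe B: V = Q/A = 0.00519/0.00187 = 2.775 m/s; Re = 1.103e+05; ε/D = 0.0205; Haaland → f = 0.04953; ΔP_B = f(L/D)(ρV²/2) = 1.313e+05 Pa.
ΔP_A/ΔP_B = 2.086e+06/1.313e+05 = 15.9.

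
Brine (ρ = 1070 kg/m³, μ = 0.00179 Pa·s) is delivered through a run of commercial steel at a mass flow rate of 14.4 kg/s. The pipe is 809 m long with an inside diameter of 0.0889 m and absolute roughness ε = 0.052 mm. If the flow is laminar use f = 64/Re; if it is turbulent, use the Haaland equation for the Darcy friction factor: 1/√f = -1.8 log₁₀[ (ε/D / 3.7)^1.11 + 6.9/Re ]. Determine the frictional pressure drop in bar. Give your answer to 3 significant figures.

ΔP ≈ 4.60 bar

A = πD²/4 = π(0.0889)²/4 = 0.006207 m²; mean velocity V = ṁ/(ρA) = 14.4/(1070 · 0.006207) = 2.168 m/s.
Reynolds number Re = ρVD/μ = 1070 · 2.168 · 0.0889 / 0.00179 = 1.152e+05.
Re > 4000 → turbulent. Relative roughness ε/D = 5.2e-05/0.0889 = 0.000585. Haaland: 1/√f = -1.8 log₁₀[(0.000585/3.7)^1.11 + 6.9/1.152e+05] = -1.8 log₁₀[6.04e-05 + 5.99e-05] = 7.056, so f = 0.02009.
Darcy-Weisbach: ΔP = f(L/D)(ρV²/2) = 0.02009·(809/0.0889)·(1070·2.168²/2) = 0.02009·9100·2515 = 4.597e+05 Pa.
ΔP = 4.597e+05 Pa = 4.60 bar.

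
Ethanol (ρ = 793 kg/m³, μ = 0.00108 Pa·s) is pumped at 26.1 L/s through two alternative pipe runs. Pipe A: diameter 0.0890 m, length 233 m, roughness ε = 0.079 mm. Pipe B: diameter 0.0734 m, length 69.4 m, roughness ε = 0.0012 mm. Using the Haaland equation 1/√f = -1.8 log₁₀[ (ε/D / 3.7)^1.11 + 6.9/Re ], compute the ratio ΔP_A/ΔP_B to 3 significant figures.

ΔP_A/ΔP_B ≈ 1.81

Pipe A: V = Q/A = 0.0261/0.006221 = 4.195 m/s; Re = 2.742e+05; ε/D = 0.000888; Haaland → f = 0.02012; ΔP_A = f(L/D)(ρV²/2) = 3.675e+05 Pa.
Pipe B: V = Q/A = 0.0261/0.004231 = 6.168 m/s; Re = 3.324e+05; ε/D = 1.63e-05; Haaland → f = 0.01421; ΔP_B = f(L/D)(ρV²/2) = 2.028e+05 Pa.
ΔP_A/ΔP_B = 3.675e+05/2.028e+05 = 1.81.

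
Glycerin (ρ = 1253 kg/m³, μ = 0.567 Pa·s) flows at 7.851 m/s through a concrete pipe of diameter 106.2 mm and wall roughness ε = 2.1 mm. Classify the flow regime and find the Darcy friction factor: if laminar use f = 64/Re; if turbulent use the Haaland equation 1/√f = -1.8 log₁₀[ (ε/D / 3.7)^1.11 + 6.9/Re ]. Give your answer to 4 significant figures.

Re = ρVD/μ = 1253·7.851·0.1062/0.567 = 1843.
Re < 2300 → laminar, so f = 64/Re = 0.03473 (roughness is irrelevant in laminar flow).

f ≈ 0.03473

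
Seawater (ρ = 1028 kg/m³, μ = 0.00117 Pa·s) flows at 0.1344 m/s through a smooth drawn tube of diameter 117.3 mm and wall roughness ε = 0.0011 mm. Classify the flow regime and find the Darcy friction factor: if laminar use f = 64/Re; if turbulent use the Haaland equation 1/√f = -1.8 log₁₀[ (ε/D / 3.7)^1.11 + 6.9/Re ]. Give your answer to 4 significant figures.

f ≈ 0.02831

Re = ρVD/μ = 1028·0.1344·0.1173/0.00117 = 1.385e+04.
Re > 4000 → turbulent. ε/D = 1.1e-06/0.1173 = 9.38e-06; Haaland: 1/√f = -1.8 log₁₀[6.14e-07 + 0.000498] = 5.944, so f = 0.02831.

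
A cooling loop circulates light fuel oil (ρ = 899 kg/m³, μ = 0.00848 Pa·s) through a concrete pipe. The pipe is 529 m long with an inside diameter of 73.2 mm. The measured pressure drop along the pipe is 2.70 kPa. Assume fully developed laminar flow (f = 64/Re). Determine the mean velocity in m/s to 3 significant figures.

For laminar flow, f = 64/Re with Re = ρVD/μ, so Darcy-Weisbach reduces to ΔP = 32μLV/D². Solving for V: V = ΔP·D²/(32μL) = 2700·(0.0732)²/(32·0.00848·529) = 0.1008 m/s.
Check: Re = ρVD/μ = 899·0.1008·0.0732/0.00848 = 782.1 < 2300, so the laminar assumption holds.

V ≈ 0.101 m/s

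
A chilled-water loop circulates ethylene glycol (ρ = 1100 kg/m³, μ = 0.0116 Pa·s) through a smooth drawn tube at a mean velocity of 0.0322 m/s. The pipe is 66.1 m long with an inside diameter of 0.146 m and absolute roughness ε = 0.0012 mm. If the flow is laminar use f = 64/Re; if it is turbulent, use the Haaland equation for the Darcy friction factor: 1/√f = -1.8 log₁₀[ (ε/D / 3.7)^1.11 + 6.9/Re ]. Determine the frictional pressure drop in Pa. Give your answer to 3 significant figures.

Reynolds number Re = ρVD/μ = 1100 · 0.0322 · 0.146 / 0.0116 = 445.8.
Re < 2300 → laminar flow, so f = 64/Re = 64/445.8 = 0.1436 (the turbulent correlation is not needed).
Darcy-Weisbach: ΔP = f(L/D)(ρV²/2) = 0.1436·(66.1/0.146)·(1100·0.0322²/2) = 0.1436·452.7·0.5703 = 37.06 Pa.

ΔP ≈ 37.1 Pa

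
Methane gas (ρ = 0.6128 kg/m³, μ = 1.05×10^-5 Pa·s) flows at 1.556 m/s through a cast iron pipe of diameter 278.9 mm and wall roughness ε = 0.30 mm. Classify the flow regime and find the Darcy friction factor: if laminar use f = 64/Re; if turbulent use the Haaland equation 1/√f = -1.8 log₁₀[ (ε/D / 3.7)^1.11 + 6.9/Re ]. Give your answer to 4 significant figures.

Re = ρVD/μ = 0.6128·1.556·0.2789/1.05e-05 = 2.533e+04.
Re > 4000 → turbulent. ε/D = 0.0003/0.2789 = 0.00108; Haaland: 1/√f = -1.8 log₁₀[0.000119 + 0.000272] = 6.134, so f = 0.02658.

f ≈ 0.02658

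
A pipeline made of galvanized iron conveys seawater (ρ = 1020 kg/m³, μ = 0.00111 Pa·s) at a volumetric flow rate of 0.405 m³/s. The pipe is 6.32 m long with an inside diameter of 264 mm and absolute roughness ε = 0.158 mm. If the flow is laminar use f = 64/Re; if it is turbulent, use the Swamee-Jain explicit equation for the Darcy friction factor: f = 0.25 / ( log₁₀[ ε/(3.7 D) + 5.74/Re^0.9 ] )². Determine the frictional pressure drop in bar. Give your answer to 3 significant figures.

ΔP ≈ 0.118 bar

Cross-sectional area A = πD²/4 = π(0.264)²/4 = 0.05474 m²; mean velocity V = Q/A = 0.405/0.05474 = 7.399 m/s.
Reynolds number Re = ρVD/μ = 1020 · 7.399 · 0.264 / 0.00111 = 1.795e+06.
Re > 4000 → turbulent. Relative roughness ε/D = 0.000158/0.264 = 0.000598. Swamee-Jain: f = 0.25/(log₁₀[0.000598/3.7 + 5.74/1.795e+06^0.9])² = 0.25/(log₁₀[0.000162 + 1.35e-05])² = 0.25/(-3.756)² = 0.01772.
Darcy-Weisbach: ΔP = f(L/D)(ρV²/2) = 0.01772·(6.32/0.264)·(1020·7.399²/2) = 0.01772·23.94·2.792e+04 = 1.184e+04 Pa.
ΔP = 1.184e+04 Pa = 0.118 bar.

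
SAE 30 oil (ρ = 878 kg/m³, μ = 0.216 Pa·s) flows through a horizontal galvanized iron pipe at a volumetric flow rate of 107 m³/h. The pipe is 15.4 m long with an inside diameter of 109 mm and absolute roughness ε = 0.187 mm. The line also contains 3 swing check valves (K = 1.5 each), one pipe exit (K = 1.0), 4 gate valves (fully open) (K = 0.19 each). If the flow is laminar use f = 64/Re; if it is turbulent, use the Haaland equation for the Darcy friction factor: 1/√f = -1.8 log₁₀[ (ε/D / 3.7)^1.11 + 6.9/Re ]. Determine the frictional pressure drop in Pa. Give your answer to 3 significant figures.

ΔP ≈ 56400 Pa

Q = 107 m³/h = 107/3600 = 0.02972 m³/s.
Cross-sectional area A = πD²/4 = π(0.109)²/4 = 0.009331 m²; mean velocity V = Q/A = 0.02972/0.009331 = 3.185 m/s.
Reynolds number Re = ρVD/μ = 878 · 3.185 · 0.109 / 0.216 = 1411.
Re < 2300 → laminar flow, so f = 64/Re = 64/1411 = 0.04535 (the turbulent correlation is not needed).
Total minor-loss coefficient ΣK = 3·1.5 + 1·1 + 4·0.19 = 6.26.
ΔP = [f·L/D + ΣK]·(ρV²/2) = [0.04535·15.4/0.109 + 6.26]·(878·3.185²/2) = [6.407 + 6.26]·4454 = 5.642e+04 Pa.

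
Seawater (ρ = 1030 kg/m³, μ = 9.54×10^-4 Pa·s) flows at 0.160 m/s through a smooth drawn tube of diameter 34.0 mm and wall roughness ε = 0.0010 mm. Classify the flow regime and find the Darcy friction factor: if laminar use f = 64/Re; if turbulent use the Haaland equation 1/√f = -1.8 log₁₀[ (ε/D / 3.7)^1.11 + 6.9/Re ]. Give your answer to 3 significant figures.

Re = ρVD/μ = 1030·0.16·0.034/0.000954 = 5873.
Re > 4000 → turbulent. ε/D = 1e-06/0.034 = 2.94e-05; Haaland: 1/√f = -1.8 log₁₀[2.18e-06 + 0.00117] = 5.273, so f = 0.03597.

f ≈ 0.0360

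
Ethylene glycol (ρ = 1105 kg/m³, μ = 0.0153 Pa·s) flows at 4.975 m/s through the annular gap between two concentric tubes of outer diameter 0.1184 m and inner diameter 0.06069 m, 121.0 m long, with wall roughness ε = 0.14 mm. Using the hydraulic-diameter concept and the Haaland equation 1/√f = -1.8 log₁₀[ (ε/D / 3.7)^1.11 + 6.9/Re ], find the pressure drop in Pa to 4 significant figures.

ΔP ≈ 862200 Pa

Hydraulic diameter D_h = 4A/P = D_o - D_i = 0.1184 - 0.06069 = 0.05771 m.
Re = ρVD_h/μ = 1105·4.975·0.05771/0.0153 = 2.074e+04.
ε/D_h = 0.00014/0.05771 = 0.00243; Haaland gives 1/√f = -1.8 log₁₀[0.000293+0.000333] = 5.767, so f = 0.03007.
ΔP = f(L/D_h)(ρV²/2) = 0.03007·121/0.05771·1.367e+04 = 8.622e+05 Pa.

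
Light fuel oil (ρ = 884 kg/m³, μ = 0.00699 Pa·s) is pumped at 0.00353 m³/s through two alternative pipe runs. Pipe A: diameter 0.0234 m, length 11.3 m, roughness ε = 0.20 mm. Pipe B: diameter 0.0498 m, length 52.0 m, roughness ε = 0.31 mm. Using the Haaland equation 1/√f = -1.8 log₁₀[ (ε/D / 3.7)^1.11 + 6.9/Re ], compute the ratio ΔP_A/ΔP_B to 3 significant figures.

Pipe A: V = Q/A = 0.00353/0.0004301 = 8.208 m/s; Re = 2.429e+04; ε/D = 0.00855; Haaland → f = 0.03845; ΔP_A = f(L/D)(ρV²/2) = 5.53e+05 Pa.
Pipe B: V = Q/A = 0.00353/0.001948 = 1.812 m/s; Re = 1.141e+04; ε/D = 0.00622; Haaland → f = 0.0382; ΔP_B = f(L/D)(ρV²/2) = 5.791e+04 Pa.
ΔP_A/ΔP_B = 5.53e+05/5.791e+04 = 9.55.

ΔP_A/ΔP_B ≈ 9.55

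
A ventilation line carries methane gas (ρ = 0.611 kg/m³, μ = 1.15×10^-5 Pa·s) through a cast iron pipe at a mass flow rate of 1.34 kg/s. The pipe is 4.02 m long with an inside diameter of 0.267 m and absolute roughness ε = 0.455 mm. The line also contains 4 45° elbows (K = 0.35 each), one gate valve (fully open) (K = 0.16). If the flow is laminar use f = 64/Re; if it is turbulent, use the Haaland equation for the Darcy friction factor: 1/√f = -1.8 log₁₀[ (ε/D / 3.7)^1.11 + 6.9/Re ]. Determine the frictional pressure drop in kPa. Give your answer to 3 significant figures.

A = πD²/4 = π(0.267)²/4 = 0.05599 m²; mean velocity V = ṁ/(ρA) = 1.34/(0.611 · 0.05599) = 39.17 m/s.
Reynolds number Re = ρVD/μ = 0.611 · 39.17 · 0.267 / 1.15e-05 = 5.557e+05.
Re > 4000 → turbulent. Relative roughness ε/D = 0.000455/0.267 = 0.0017. Haaland: 1/√f = -1.8 log₁₀[(0.0017/3.7)^1.11 + 6.9/5.557e+05] = -1.8 log₁₀[0.000198 + 1.24e-05] = 6.619, so f = 0.02282.
Total minor-loss coefficient ΣK = 4·0.35 + 1·0.16 = 1.56.
ΔP = [f·L/D + ΣK]·(ρV²/2) = [0.02282·4.02/0.267 + 1.56]·(0.611·39.17²/2) = [0.3436 + 1.56]·468.7 = 892.3 Pa.
ΔP = 892.3 Pa = 0.892 kPa.

ΔP ≈ 0.892 kPa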